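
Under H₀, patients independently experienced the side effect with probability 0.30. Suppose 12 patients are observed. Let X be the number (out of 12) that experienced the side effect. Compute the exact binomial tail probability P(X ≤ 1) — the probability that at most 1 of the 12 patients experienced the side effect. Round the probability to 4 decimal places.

P = 0.0850

X is binomial with n = 12 and p = 0.30.
P(X ≤ 1) = C(12,0)·0.30^0·0.70^12 + C(12,1)·0.30^1·0.70^11.
= 0.013841 + 0.071184 = 0.0850.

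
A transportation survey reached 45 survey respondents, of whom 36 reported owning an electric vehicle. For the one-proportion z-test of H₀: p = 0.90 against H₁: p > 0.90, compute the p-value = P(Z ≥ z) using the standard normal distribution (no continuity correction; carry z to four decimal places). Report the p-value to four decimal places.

Sample proportion p̂ = 36/45 = 0.80000.
Under H₀, SE = √(p₀(1−p₀)/n) = √(0.90·0.10/45) = √0.002000000 = 0.044721.
Test statistic (full precision, shown to 4 dp): z = (36/45 − 0.90)/SE₀ ≈ -2.2361.
From the standard normal, P(Z ≥ z) = 0.9873.

p-value = 0.9873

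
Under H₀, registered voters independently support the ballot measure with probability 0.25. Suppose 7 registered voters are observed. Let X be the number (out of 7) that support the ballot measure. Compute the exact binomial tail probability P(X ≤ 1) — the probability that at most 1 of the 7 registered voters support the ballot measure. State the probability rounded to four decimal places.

X ~ Binomial(n=7, p=0.25).
P(X ≤ 1) = C(7,0)·0.25^0·0.75^7 + C(7,1)·0.25^1·0.75^6.
= 0.133484 + 0.311462 = 0.4449.

P = 0.4449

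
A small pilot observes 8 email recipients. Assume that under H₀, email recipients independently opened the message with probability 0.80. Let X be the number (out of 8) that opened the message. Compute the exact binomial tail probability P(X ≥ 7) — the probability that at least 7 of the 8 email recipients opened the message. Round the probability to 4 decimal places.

X is binomial with n = 8 and p = 0.80.
P(X ≥ 7) = C(8,7)·0.80^7·0.20^1 + C(8,8)·0.80^8·0.20^0.
= 0.335544 + 0.167772 = 0.5033.

P = 0.5033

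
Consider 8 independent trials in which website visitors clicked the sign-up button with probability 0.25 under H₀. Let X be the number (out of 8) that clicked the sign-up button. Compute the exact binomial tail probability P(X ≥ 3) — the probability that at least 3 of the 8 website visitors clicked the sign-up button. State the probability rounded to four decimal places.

P = 0.3215

X is binomial with n = 8 and p = 0.25.
P(X ≥ 3) = Σ_{j=3}^{8} C(8,j)·0.25^j·0.75^{8−j}.
= 0.207642 + 0.086517 + 0.023071 + 0.003845 + 0.000366 + 0.000015 = 0.3215.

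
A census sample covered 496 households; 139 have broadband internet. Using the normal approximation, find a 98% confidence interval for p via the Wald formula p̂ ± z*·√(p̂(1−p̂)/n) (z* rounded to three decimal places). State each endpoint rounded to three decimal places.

p̂ = 139/496 = 0.28024.
Standard error of p̂: √(0.201706/496) = √0.000406666 = 0.020166.
The 98% critical value is z* = 2.326.
Margin = 2.326·0.020166 = 0.04691.
CI: 0.28024 ± 0.04691 = (0.233, 0.327).

(0.233, 0.327)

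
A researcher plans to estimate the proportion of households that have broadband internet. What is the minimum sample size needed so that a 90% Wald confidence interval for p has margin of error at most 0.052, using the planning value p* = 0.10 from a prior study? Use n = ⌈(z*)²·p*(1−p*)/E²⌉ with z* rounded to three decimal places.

z* = 1.645 at the 90% level.
p*(1−p*) = 0.0900.
(z*)²·p*(1−p*)/E² = 2.706025·0.0900/0.002704 = 90.067.
⌈90.067⌉ = 91.

n = 91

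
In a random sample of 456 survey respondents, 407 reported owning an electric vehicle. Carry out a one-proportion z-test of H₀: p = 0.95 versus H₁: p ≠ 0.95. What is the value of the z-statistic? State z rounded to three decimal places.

z = -5.630

p̂ = 407/456 = 0.89254.
Null standard error: √(0.95·0.05/456) = √0.000104167 = 0.010206.
z = (p̂ − p₀)/SE = (0.89254 − 0.95)/0.010206 = -5.630.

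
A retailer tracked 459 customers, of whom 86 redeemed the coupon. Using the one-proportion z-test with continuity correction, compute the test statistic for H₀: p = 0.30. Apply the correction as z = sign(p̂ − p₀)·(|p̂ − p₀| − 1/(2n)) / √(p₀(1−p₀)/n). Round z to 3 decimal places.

z = -5.215

The sample proportion is 86/459 = 0.18736. p̂ − p₀ = -0.112636.
1/(2n) = 0.001089.
Corrected numerator: |-0.112636| − 0.001089 = 0.111547.
SE₀ = √(0.30·0.70/459) = 0.021390.
z = −0.111547/0.021390 = -5.215.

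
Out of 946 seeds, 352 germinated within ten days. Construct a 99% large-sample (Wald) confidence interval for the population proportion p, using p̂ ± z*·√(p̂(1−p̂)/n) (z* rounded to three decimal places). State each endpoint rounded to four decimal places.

(0.3316, 0.4126)

The sample proportion is 352/946 = 0.37209.
SE = √(p̂(1−p̂)/n) = √(0.233640/946) = 0.015715.
z* = 2.576 at the 99% level.
Margin of error: 2.576 × 0.015715 = 0.04048.
So the interval runs from 0.3316 to 0.4126.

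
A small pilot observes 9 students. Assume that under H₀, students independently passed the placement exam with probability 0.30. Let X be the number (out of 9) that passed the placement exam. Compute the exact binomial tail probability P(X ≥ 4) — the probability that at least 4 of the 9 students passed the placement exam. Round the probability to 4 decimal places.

X ~ Binomial(n=9, p=0.30).
P(X ≥ 4) = Σ_{j=4}^{9} C(9,j)·0.30^j·0.70^{9−j}.
= 0.171532 + 0.073514 + 0.021004 + 0.003858 + 0.000413 + 0.000020 = 0.2703.

P = 0.2703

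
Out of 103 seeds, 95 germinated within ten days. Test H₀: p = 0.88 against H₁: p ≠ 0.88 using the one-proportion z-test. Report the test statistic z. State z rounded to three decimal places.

z = 1.322

Sample proportion p̂ = 95/103 = 0.92233.
SE₀ = √(0.88·0.12/103) = 0.032019.
Test statistic: z = 0.04233/0.032019 = 1.322.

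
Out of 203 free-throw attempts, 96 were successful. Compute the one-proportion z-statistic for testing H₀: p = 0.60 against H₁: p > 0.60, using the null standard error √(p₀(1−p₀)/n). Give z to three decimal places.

p̂ = 96/203 = 0.47291.
Null standard error: √(0.60·0.40/203) = √0.001182266 = 0.034384.
z = (p̂ − p₀)/SE = (0.47291 − 0.60)/0.034384 = -3.696.

z = -3.696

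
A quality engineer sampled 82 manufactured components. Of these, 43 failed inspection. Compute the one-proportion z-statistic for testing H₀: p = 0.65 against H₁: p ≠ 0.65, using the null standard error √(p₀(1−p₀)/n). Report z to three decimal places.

p̂ = 43/82 = 0.52439.
Null standard error: √(0.65·0.35/82) = √0.002774390 = 0.052672.
z = (p̂ − p₀)/SE = (0.52439 − 0.65)/0.052672 = -2.385.

z = -2.385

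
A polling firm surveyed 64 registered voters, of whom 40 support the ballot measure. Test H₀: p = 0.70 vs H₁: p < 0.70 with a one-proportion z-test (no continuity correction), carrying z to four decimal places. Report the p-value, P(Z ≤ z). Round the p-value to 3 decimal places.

p-value = 0.095

Sample proportion p̂ = 40/64 = 0.62500.
Under H₀, SE = √(p₀(1−p₀)/n) = √(0.70·0.30/64) = √0.003281250 = 0.057282.
Test statistic (full precision, shown to 4 dp): z = (40/64 − 0.70)/SE₀ ≈ -1.3093.
p-value = P(Z ≤ z) with z = -1.3093 → 0.095.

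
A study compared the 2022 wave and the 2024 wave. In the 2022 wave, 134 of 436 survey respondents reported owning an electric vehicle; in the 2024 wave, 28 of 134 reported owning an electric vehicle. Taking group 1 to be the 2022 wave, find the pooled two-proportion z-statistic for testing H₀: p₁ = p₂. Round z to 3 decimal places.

z = 2.208

p̂₁ = 134/436 = 0.30734, p̂₂ = 28/134 = 0.20896.
Pooled p̂ = (134+28)/(436+134) = 162/570 = 0.28421.
Pooled SE = √[0.2034349·0.00975626] ≈ 0.044551.
z = 0.09838/0.044551 = 2.208.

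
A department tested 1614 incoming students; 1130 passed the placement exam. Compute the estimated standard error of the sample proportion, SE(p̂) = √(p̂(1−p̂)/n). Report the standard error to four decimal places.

p̂ = 1130/1614 = 0.70012.
p̂(1−p̂) = 0.70012·0.29988 = 0.209952.
Dividing by n and taking the root: √0.000130082 = 0.0114.

SE = 0.0114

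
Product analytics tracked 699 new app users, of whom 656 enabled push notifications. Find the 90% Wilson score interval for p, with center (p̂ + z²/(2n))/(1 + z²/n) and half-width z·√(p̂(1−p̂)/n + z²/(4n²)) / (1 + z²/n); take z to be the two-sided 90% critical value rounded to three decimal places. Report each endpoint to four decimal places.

Here p̂ = 656/699 = 0.93848 and z = 1.645 (z² = 2.706025).
Denominator 1 + z²/n = 1 + 2.706025/699 = 1.003871.
Adjusted center: (0.93848 + z²/(2n))/1.003871 = 0.93679.
Radicand: p̂(1−p̂)/n + z²/(4n²) = 0.000082593 + 0.000001385 = 0.000083978.
Half-width = z·√(radicand)/denom = 1.645·0.009164/1.003871 = 0.01502.
Interval: 0.93679 ± 0.01502 → (0.9218, 0.9518).

(0.9218, 0.9518)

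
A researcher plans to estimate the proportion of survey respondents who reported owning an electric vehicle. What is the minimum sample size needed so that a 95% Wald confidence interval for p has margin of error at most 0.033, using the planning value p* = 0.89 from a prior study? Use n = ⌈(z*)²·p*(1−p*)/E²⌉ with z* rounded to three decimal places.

The 95% critical value is z* = 1.960.
p*(1−p*) = 0.0979.
(z*)²·p*(1−p*)/E² = 3.841600·0.0979/0.001089 = 345.356.
Rounding up, n = 346.

n = 346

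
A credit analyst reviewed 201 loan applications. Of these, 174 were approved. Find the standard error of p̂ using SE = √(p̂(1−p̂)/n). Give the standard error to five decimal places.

SE = 0.02405

Sample proportion p̂ = 174/201 = 0.86567.
p̂(1−p̂) = 0.116285.
SE = √(0.116285/201) = 0.02405.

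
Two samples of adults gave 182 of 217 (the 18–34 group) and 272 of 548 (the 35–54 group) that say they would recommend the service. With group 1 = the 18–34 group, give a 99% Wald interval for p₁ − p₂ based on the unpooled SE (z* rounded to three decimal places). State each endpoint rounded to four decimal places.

(0.2577, 0.4270)

p̂₁ = 182/217 = 0.83871, p̂₂ = 272/548 = 0.49635; p̂₁ − p̂₂ = 0.34236.
Unpooled SE = √(p̂₁(1−p̂₁)/n₁ + p̂₂(1−p̂₂)/n₂) = √(0.000623391 + 0.000456180) = 0.032857.
z* = 2.576 at the 99% level. Margin of error = 0.08464.
Interval: 0.34236 ± 0.08464 → (0.2577, 0.4270).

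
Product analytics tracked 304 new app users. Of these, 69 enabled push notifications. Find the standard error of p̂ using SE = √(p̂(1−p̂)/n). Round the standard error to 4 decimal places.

SE = 0.0240

With x = 69 successes in n = 304, p̂ = 0.22697.
p̂(1−p̂) = 0.22697·0.77303 = 0.175455.
SE = √(0.175455/304) = √0.000577155 = 0.0240.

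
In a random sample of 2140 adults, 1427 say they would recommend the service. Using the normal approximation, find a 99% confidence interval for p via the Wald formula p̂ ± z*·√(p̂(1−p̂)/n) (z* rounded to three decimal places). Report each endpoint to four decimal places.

Sample proportion p̂ = 1427/2140 = 0.66682.
SE(p̂) = √(0.66682·0.33318/2140) = 0.010189.
For 99% confidence, z* = 2.576.
Margin = 2.576·0.010189 = 0.02625.
CI: 0.66682 ± 0.02625 = (0.6406, 0.6931).

(0.6406, 0.6931)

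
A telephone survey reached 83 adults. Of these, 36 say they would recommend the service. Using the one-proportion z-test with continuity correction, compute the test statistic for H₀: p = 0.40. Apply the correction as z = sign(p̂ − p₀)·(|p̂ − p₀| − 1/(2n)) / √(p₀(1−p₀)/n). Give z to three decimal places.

p̂ = 36/83 = 0.43373. p̂ − p₀ = 0.033735.
1/(2n) = 0.006024.
Corrected numerator: |0.033735| − 0.006024 = 0.027711.
Null standard error: √(0.40·0.60/83) = √0.002891566 = 0.053773.
z = +0.027711/0.053773 = 0.515.

z = 0.515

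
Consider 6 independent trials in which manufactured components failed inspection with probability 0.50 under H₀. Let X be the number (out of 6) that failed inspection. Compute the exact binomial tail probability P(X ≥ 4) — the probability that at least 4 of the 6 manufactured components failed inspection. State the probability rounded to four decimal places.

X is binomial with n = 6 and p = 0.50.
P(X ≥ 4) = C(6,4)·0.50^4·0.50^2 + C(6,5)·0.50^5·0.50^1 + C(6,6)·0.50^6·0.50^0.
= 0.234375 + 0.093750 + 0.015625 = 0.3438.

P = 0.3438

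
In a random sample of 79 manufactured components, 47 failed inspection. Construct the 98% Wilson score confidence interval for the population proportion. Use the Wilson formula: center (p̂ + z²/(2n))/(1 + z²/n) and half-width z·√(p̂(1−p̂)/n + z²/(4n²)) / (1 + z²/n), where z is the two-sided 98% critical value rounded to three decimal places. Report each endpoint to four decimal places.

(0.4644, 0.7133)

Here p̂ = 47/79 = 0.59494 and z = 2.326 (z² = 5.410276).
1 + z²/n = 1.068485.
Adjusted center: (0.59494 + z²/(2n))/1.068485 = 0.58885.
Radicand: p̂(1−p̂)/n + z²/(4n²) = 0.003050469 + 0.000216723 = 0.003267192.
Half-width = 2.326·√0.003267192/1.068485 = 0.12443.
Interval: 0.58885 ± 0.12443 → (0.4644, 0.7133).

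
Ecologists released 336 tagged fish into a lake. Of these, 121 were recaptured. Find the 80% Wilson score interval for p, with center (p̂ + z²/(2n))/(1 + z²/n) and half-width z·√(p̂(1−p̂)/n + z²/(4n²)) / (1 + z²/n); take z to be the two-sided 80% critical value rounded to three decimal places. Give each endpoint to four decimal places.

(0.3273, 0.3943)

p̂ = 121/336 = 0.36012; z = 1.282, so z² = 1.643524.
Denominator 1 + z²/n = 1 + 1.643524/336 = 1.004891.
Center = (0.36012 + 0.002446)/1.004891 = 0.36080.
Radicand: p̂(1−p̂)/n + z²/(4n²) = 0.000685813 + 0.000003639 = 0.000689452.
Half-width = z·√(radicand)/denom = 1.282·0.026257/1.004891 = 0.03350.
Interval: 0.36080 ± 0.03350 → (0.3273, 0.3943).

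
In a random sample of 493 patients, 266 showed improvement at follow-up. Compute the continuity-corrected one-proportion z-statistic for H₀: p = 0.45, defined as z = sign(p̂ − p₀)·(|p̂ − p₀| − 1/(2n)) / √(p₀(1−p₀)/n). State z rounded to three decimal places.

z = 3.952

p̂ = 266/493 = 0.53955. p̂ − p₀ = 0.089554.
Continuity correction 1/(2n) = 1/986 = 0.001014.
Corrected numerator: |0.089554| − 0.001014 = 0.088540.
SE₀ = √(0.45·0.55/493) = 0.022406.
z = (+)0.088540/0.022406 = 3.952.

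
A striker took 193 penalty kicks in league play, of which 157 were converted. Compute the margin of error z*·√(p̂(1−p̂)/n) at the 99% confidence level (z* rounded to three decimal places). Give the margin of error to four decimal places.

ME = 0.0722

With x = 157 successes in n = 193, p̂ = 0.81347.
SE = √(p̂(1−p̂)/n) = √(0.151736/193) = 0.028039.
The 99% critical value is z* = 2.576.
So ME = 0.0722.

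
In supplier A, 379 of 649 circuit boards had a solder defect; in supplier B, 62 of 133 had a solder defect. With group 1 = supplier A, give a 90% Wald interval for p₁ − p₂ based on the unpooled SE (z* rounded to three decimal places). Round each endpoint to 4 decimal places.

(0.0399, 0.1958)

p̂₁ = 0.58398, p̂₂ = 0.46617, so the observed difference is 0.11781.
Unpooled SE = √(p̂₁(1−p̂₁)/n₁ + p̂₂(1−p̂₂)/n₂) = √(0.000374342 + 0.001871092) = 0.047386.
z* = 1.645 at the 90% level. Margin of error = 0.07795.
So the interval runs from 0.0399 to 0.1958.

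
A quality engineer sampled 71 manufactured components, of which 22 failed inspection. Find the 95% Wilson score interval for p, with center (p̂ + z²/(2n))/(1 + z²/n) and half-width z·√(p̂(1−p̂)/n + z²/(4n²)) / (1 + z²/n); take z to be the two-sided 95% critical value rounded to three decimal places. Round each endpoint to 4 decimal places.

p̂ = 22/71 = 0.30986; z = 1.960, so z² = 3.841600.
1 + z²/n = 1.054107.
Adjusted center: (0.30986 + z²/(2n))/1.054107 = 0.31962.
Radicand: p̂(1−p̂)/n + z²/(4n²) = 0.003011922 + 0.000190518 = 0.003202440.
Half-width = z·√(radicand)/denom = 1.960·0.056590/1.054107 = 0.10522.
Interval: 0.31962 ± 0.10522 → (0.2144, 0.4248).

(0.2144, 0.4248)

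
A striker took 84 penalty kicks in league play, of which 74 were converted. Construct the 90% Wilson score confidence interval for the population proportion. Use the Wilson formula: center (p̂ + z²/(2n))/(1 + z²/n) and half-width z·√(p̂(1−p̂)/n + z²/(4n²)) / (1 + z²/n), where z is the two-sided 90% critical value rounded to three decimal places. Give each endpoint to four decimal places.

p̂ = 74/84 = 0.88095; z = 1.645, so z² = 2.706025.
1 + z²/n = 1.032215.
Center = (0.88095 + 0.016107)/1.032215 = 0.86906.
Radicand: p̂(1−p̂)/n + z²/(4n²) = 0.001248515 + 0.000095877 = 0.001344392.
Half-width = 1.645·√0.001344392/1.032215 = 0.05843.
CI: 0.86906 ± 0.05843 = (0.8106, 0.9275).

(0.8106, 0.9275)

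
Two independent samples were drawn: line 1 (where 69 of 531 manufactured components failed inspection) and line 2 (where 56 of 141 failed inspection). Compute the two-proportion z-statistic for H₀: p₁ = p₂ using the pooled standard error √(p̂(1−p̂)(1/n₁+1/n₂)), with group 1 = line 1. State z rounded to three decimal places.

z = -7.249

Sample proportions: p̂₁ = 69/531 = 0.12994 and p̂₂ = 56/141 = 0.39716.
Pooled p̂ = (69+56)/(531+141) = 125/672 = 0.18601.
SE = √[p̂(1−p̂)(1/n₁+1/n₂)] = √[0.18601·0.81399·(1/531+1/141)] ≈ 0.036864.
z = (p̂₁ − p̂₂)/SE = (0.12994 − 0.39716)/0.036864 = -0.26722/0.036864 = -7.249.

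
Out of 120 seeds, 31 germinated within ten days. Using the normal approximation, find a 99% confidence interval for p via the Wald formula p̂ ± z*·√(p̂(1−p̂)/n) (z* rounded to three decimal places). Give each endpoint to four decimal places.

(0.1554, 0.3613)

With x = 31 successes in n = 120, p̂ = 0.25833.
Standard error of p̂: √(0.191597/120) = √0.001596644 = 0.039958.
For 99% confidence, z* = 2.576.
Margin = 2.576·0.039958 = 0.10293.
So the interval runs from 0.1554 to 0.3613.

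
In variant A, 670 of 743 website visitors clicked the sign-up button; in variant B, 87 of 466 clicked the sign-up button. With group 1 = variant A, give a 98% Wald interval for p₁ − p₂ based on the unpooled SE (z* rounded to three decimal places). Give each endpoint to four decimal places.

(0.6660, 0.7641)

p̂₁ = 0.90175, p̂₂ = 0.18670, so the observed difference is 0.71505.
Unpooled SE = √(p̂₁(1−p̂₁)/n₁ + p̂₂(1−p̂₂)/n₂) = √(0.000119243 + 0.000325837) = 0.021097.
The 98% critical value is z* = 2.326. Margin of error = 0.04907.
CI: 0.71505 ± 0.04907 = (0.6660, 0.7641).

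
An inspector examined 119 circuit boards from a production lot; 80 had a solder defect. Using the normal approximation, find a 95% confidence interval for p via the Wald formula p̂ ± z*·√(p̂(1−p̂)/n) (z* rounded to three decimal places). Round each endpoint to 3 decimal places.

Sample proportion p̂ = 80/119 = 0.67227.
SE = √(p̂(1−p̂)/n) = √(0.220323/119) = 0.043029.
For 95% confidence, z* = 1.960.
Margin of error: 1.960 × 0.043029 = 0.08434.
Interval: 0.67227 ± 0.08434 → (0.588, 0.757).

(0.588, 0.757)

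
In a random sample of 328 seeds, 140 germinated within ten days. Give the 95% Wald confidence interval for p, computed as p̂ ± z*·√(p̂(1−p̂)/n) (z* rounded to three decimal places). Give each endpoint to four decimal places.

p̂ = 140/328 = 0.42683.
SE = √(p̂(1−p̂)/n) = √(0.244646/328) = 0.027311.
The 95% critical value is z* = 1.960.
Margin = 1.960·0.027311 = 0.05353.
So the interval runs from 0.3733 to 0.4804.

(0.3733, 0.4804)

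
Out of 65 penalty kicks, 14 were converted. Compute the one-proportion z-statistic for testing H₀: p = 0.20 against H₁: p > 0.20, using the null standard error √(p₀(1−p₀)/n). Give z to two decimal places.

With x = 14 successes in n = 65, p̂ = 0.21538.
Null standard error: √(0.20·0.80/65) = √0.002461538 = 0.049614.
z = (0.21538 − 0.20)/0.049614 = 0.01538/0.049614 = 0.31.

z = 0.31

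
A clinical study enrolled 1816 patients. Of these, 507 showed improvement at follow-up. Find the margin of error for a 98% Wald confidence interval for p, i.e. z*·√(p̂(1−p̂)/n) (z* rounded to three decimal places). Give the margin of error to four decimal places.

ME = 0.0245

With x = 507 successes in n = 1816, p̂ = 0.27919.
SE = √(p̂(1−p̂)/n) = √(0.201241/1816) = 0.010527.
The 98% critical value is z* = 2.326.
Margin of error = z*·SE = 2.326 × 0.010527 = 0.0245.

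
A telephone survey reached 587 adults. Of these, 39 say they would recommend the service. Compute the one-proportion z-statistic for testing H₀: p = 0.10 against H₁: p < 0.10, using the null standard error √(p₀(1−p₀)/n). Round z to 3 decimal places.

The sample proportion is 39/587 = 0.06644.
Under H₀, SE = √(p₀(1−p₀)/n) = √(0.10·0.90/587) = √0.000153322 = 0.012382.
z = (0.06644 − 0.10)/0.012382 = -0.03356/0.012382 = -2.710.

z = -2.710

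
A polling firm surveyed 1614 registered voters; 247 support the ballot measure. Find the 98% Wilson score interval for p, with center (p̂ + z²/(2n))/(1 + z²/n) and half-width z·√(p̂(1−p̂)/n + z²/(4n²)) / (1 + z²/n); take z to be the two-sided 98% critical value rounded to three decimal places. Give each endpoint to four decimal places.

(0.1334, 0.1750)

Here p̂ = 247/1614 = 0.15304 and z = 2.326 (z² = 5.410276).
Denominator 1 + z²/n = 1 + 5.410276/1614 = 1.003352.
Adjusted center: (0.15304 + z²/(2n))/1.003352 = 0.15420.
Radicand: p̂(1−p̂)/n + z²/(4n²) = 0.000080307 + 0.000000519 = 0.000080826.
Half-width = 2.326·√0.000080826/1.003352 = 0.02084.
So the interval runs from 0.1334 to 0.1750.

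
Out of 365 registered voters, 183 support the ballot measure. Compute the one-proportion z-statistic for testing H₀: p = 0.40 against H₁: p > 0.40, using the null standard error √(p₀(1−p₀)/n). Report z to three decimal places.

The sample proportion is 183/365 = 0.50137.
SE₀ = √(0.40·0.60/365) = 0.025642.
Test statistic: z = 0.10137/0.025642 = 3.953.

z = 3.953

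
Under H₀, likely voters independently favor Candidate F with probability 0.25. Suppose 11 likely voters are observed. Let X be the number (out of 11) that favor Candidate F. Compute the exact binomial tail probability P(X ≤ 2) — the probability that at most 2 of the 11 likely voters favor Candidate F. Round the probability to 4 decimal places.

X ~ Binomial(n=11, p=0.25).
P(X ≤ 2) = C(11,0)·0.25^0·0.75^11 + C(11,1)·0.25^1·0.75^10 + C(11,2)·0.25^2·0.75^9.
= 0.042235 + 0.154862 + 0.258104 = 0.4552.

P = 0.4552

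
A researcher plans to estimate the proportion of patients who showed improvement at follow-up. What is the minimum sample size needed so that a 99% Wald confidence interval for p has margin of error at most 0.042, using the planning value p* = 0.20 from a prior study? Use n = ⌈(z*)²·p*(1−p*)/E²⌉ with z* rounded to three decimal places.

For 99% confidence, z* = 2.576.
p*(1−p*) = 0.20·0.80 = 0.1600.
Required n before rounding: 6.635776 × 0.1600 / 0.042² = 601.884.
Rounding up, n = 602.

n = 602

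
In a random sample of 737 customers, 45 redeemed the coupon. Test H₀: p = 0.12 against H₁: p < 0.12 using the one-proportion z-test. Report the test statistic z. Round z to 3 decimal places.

z = -4.924

p̂ = 45/737 = 0.06106.
Under H₀, SE = √(p₀(1−p₀)/n) = √(0.12·0.88/737) = √0.000143284 = 0.011970.
Test statistic: z = -0.05894/0.011970 = -4.924.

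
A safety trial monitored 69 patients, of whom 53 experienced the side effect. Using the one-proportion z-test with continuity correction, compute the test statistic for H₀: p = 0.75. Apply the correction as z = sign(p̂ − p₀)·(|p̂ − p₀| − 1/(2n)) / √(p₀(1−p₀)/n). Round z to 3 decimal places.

With x = 53 successes in n = 69, p̂ = 0.76812. p̂ − p₀ = 0.018116.
1/(2n) = 0.007246.
Corrected numerator: |0.018116| − 0.007246 = 0.010870.
SE₀ = √(0.75·0.25/69) = 0.052129.
z = +0.010870/0.052129 = 0.209.

z = 0.209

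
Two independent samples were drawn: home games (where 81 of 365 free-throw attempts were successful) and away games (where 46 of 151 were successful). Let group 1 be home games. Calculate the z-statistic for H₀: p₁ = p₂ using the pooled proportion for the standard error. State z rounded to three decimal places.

z = -1.985

Sample proportions: p̂₁ = 81/365 = 0.22192 and p̂₂ = 46/151 = 0.30464.
Pooled p̂ = (81+46)/(365+151) = 127/516 = 0.24612.
Pooled SE = √[0.1855470·0.00936224] ≈ 0.041679.
z = (p̂₁ − p̂₂)/SE = (0.22192 − 0.30464)/0.041679 = -0.08272/0.041679 = -1.985.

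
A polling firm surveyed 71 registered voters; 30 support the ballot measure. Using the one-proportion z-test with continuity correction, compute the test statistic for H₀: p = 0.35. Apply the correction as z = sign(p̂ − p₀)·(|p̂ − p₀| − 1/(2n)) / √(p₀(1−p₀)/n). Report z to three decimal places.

Sample proportion p̂ = 30/71 = 0.42254. p̂ − p₀ = 0.072535.
Continuity correction 1/(2n) = 1/142 = 0.007042.
Corrected numerator: |0.072535| − 0.007042 = 0.065493.
Under H₀, SE = √(p₀(1−p₀)/n) = √(0.35·0.65/71) = √0.003204225 = 0.056606.
z = +0.065493/0.056606 = 1.157.

z = 1.157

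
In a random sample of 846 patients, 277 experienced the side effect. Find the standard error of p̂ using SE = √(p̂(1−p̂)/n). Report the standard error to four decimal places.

SE = 0.0161

p̂ = 277/846 = 0.32742.
p̂(1−p̂) = 0.32742·0.67258 = 0.220216.
SE = √(0.220216/846) = 0.0161.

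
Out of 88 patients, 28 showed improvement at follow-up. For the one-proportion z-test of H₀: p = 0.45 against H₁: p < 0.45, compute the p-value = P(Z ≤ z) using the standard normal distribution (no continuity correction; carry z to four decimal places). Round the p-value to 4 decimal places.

p̂ = 28/88 = 0.31818.
Null standard error: √(0.45·0.55/88) = √0.002812500 = 0.053033.
z = (p̂ − p₀)/SE = (28/88 − 0.45)/0.053033 ≈ -2.4856.
p-value = P(Z ≤ z) with z = -2.4856 → 0.0065.

p-value = 0.0065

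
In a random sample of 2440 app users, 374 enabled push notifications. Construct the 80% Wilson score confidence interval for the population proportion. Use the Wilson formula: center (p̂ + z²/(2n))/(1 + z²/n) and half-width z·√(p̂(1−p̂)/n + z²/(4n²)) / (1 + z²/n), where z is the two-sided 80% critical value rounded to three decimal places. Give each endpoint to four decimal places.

(0.1442, 0.1629)

Here p̂ = 374/2440 = 0.15328 and z = 1.282 (z² = 1.643524).
Denominator 1 + z²/n = 1 + 1.643524/2440 = 1.000674.
Adjusted center: (0.15328 + z²/(2n))/1.000674 = 0.15351.
Radicand: p̂(1−p̂)/n + z²/(4n²) = 0.000053190 + 0.000000069 = 0.000053259.
Half-width = z·√(radicand)/denom = 1.282·0.007298/1.000674 = 0.00935.
Interval: 0.15351 ± 0.00935 → (0.1442, 0.1629).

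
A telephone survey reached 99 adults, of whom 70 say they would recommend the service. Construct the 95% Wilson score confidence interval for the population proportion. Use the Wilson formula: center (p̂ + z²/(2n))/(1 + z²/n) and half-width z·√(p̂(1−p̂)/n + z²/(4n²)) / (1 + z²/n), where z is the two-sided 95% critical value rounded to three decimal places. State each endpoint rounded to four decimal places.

(0.6110, 0.7876)

p̂ = 70/99 = 0.70707; z = 1.960, so z² = 3.841600.
1 + z²/n = 1.038804.
Adjusted center: (0.70707 + z²/(2n))/1.038804 = 0.69934.
Radicand: p̂(1−p̂)/n + z²/(4n²) = 0.002092139 + 0.000097990 = 0.002190129.
Half-width = z·√(radicand)/denom = 1.960·0.046799/1.038804 = 0.08830.
Interval: 0.69934 ± 0.08830 → (0.6110, 0.7876).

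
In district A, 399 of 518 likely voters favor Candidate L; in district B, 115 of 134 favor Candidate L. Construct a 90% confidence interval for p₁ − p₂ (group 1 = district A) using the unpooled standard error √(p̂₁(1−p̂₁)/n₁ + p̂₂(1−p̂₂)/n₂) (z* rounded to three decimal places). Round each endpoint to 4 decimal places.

(-0.1461, -0.0298)

p̂₁ = 0.77027, p̂₂ = 0.85821, so the observed difference is -0.08794.
Unpooled SE = √(p̂₁(1−p̂₁)/n₁ + p̂₂(1−p̂₂)/n₂) = √(0.000341610 + 0.000908107) = 0.035351.
For 90% confidence, z* = 1.645. Margin of error = 0.05815.
So the interval runs from -0.1461 to -0.0298.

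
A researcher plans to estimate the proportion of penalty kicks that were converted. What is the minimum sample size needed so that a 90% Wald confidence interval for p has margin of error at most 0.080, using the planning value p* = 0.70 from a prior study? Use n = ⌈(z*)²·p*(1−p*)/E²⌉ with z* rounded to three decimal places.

n = 89

For 90% confidence, z* = 1.645.
p*(1−p*) = 0.2100.
Required n before rounding: 2.706025 × 0.2100 / 0.080² = 88.791.
⌈88.791⌉ = 89.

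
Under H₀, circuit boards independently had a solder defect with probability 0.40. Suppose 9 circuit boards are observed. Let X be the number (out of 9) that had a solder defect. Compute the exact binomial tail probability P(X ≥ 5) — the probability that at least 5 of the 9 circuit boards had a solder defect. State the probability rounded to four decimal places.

P = 0.2666

X ~ Binomial(n=9, p=0.40).
P(X ≥ 5) = Σ_{j=5}^{9} C(9,j)·0.40^j·0.60^{9−j}.
= 0.167215 + 0.074318 + 0.021234 + 0.003539 + 0.000262 = 0.2666.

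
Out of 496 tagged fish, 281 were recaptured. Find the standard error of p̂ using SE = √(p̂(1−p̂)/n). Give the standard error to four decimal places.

The sample proportion is 281/496 = 0.56653.
p̂(1−p̂) = 0.56653·0.43347 = 0.245574.
SE = √(0.245574/496) = √0.000495109 = 0.0223.

SE = 0.0223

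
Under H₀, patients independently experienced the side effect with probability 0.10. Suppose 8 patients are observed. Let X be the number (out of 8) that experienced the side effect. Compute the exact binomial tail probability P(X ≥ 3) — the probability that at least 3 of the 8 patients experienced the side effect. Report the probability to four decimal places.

X ~ Binomial(n=8, p=0.10).
P(X ≥ 3) = Σ_{j=3}^{8} C(8,j)·0.10^j·0.90^{8−j}.
= 0.033067 + 0.004593 + 0.000408 + 0.000023 + 0.000001 + 0.000000 = 0.0381.

P = 0.0381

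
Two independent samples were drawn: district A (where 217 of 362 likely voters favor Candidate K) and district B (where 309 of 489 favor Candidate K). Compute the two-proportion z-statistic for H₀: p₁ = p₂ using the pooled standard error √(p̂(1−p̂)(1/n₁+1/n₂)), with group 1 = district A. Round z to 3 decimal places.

Sample proportions: p̂₁ = 217/362 = 0.59945 and p̂₂ = 309/489 = 0.63190.
Pooling: p̂ = 526/851 = 0.61810.
Pooled SE = √[0.2360533·0.00480742] ≈ 0.033687.
z = -0.03245/0.033687 = -0.963.

z = -0.963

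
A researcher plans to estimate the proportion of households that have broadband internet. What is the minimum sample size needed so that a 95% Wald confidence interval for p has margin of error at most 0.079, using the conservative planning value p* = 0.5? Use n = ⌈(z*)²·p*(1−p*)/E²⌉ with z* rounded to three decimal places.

For 95% confidence, z* = 1.960.
p*(1−p*) = 0.50·0.50 = 0.2500.
Required n before rounding: 3.841600 × 0.2500 / 0.079² = 153.886.
⌈153.886⌉ = 154.

n = 154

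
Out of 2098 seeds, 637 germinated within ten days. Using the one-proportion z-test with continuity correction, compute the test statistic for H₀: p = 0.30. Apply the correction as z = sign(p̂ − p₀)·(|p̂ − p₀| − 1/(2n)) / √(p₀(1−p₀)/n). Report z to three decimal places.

The sample proportion is 637/2098 = 0.30362. p̂ − p₀ = 0.003622.
1/(2n) = 0.000238.
Corrected numerator: |0.003622| − 0.000238 = 0.003384.
Under H₀, SE = √(p₀(1−p₀)/n) = √(0.30·0.70/2098) = √0.000100095 = 0.010005.
z = (+)0.003384/0.010005 = 0.338.

z = 0.338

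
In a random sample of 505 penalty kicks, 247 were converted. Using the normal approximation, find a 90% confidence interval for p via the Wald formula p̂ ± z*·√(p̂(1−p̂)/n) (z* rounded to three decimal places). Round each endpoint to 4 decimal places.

(0.4525, 0.5257)

p̂ = 247/505 = 0.48911.
Standard error of p̂: √(0.249881/505) = √0.000494815 = 0.022244.
z* = 1.645 at the 90% level.
Margin of error: 1.645 × 0.022244 = 0.03659.
So the interval runs from 0.4525 to 0.5257.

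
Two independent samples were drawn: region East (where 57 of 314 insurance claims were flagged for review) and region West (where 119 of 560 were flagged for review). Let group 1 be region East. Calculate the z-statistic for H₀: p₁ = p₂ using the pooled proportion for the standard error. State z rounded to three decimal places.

z = -1.095

p̂₁ = 57/314 = 0.18153, p̂₂ = 119/560 = 0.21250.
Pooling: p̂ = 176/874 = 0.20137.
Pooled SE = √[0.1608219·0.00497043] ≈ 0.028273.
z = -0.03097/0.028273 = -1.095.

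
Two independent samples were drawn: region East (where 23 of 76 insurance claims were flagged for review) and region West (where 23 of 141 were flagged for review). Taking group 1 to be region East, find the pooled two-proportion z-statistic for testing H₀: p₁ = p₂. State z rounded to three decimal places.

p̂₁ = 23/76 = 0.30263, p̂₂ = 23/141 = 0.16312.
Pooled p̂ = (23+23)/(76+141) = 46/217 = 0.21198.
Pooled SE = √[0.1670454·0.02025009] ≈ 0.058161.
z = (p̂₁ − p̂₂)/SE = (0.30263 − 0.16312)/0.058161 = 0.13951/0.058161 = 2.399.

z = 2.399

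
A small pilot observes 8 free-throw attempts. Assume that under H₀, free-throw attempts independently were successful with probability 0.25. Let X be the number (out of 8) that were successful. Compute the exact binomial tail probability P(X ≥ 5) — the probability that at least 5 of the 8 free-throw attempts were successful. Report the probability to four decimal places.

X is binomial with n = 8 and p = 0.25.
P(X ≥ 5) = C(8,5)·0.25^5·0.75^3 + C(8,6)·0.25^6·0.75^2 + C(8,7)·0.25^7·0.75^1 + C(8,8)·0.25^8·0.75^0.
= 0.023071 + 0.003845 + 0.000366 + 0.000015 = 0.0273.

P = 0.0273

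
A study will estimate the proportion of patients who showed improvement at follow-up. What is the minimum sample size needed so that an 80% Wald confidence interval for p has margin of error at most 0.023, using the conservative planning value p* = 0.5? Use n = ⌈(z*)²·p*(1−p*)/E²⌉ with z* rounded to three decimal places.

The 80% critical value is z* = 1.282.
p*(1−p*) = 0.2500.
Required n before rounding: 1.643524 × 0.2500 / 0.023² = 776.713.
⌈776.713⌉ = 777.

n = 777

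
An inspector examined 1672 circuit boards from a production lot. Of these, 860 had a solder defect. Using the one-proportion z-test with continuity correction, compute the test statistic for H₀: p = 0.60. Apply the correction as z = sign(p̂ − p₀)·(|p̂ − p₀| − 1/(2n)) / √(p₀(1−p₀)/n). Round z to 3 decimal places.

z = -7.124

With x = 860 successes in n = 1672, p̂ = 0.51435. p̂ − p₀ = -0.085646.
1/(2n) = 0.000299.
Corrected numerator: |-0.085646| − 0.000299 = 0.085347.
SE₀ = √(0.60·0.40/1672) = 0.011981.
z = −0.085347/0.011981 = -7.124.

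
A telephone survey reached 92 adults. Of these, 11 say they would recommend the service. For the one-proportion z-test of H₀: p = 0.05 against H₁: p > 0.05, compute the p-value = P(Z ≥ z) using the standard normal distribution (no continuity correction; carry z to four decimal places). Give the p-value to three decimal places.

p-value = 0.001

Sample proportion p̂ = 11/92 = 0.11957.
SE₀ = √(0.05·0.95/92) = 0.022722.
z = (p̂ − p₀)/SE = (11/92 − 0.05)/0.022722 ≈ 3.0615.
p-value = P(Z ≥ z) with z = 3.0615 → 0.001.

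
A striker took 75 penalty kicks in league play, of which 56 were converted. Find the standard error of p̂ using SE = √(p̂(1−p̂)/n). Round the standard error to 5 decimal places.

SE = 0.05022

Sample proportion p̂ = 56/75 = 0.74667.
p̂(1−p̂) = 0.189154.
Dividing by n and taking the root: √0.002522053 = 0.05022.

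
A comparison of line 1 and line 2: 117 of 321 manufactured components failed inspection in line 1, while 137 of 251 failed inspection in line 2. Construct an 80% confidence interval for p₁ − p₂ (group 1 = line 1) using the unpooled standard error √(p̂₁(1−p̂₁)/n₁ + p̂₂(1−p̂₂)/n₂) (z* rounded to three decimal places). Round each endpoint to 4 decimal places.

(-0.2343, -0.1283)

p̂₁ = 0.36449, p̂₂ = 0.54582, so the observed difference is -0.18133.
SE = √(0.000721607 + 0.000987653) = √0.001709260 = 0.041343.
The 80% critical value is z* = 1.282. Margin of error = 0.05300.
So the interval runs from -0.2343 to -0.1283.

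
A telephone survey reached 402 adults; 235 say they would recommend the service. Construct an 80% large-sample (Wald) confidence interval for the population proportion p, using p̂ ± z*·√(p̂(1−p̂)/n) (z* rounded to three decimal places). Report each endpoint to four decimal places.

With x = 235 successes in n = 402, p̂ = 0.58458.
SE(p̂) = √(0.58458·0.41542/402) = 0.024578.
The 80% critical value is z* = 1.282.
Margin of error: 1.282 × 0.024578 = 0.03151.
So the interval runs from 0.5531 to 0.6161.

(0.5531, 0.6161)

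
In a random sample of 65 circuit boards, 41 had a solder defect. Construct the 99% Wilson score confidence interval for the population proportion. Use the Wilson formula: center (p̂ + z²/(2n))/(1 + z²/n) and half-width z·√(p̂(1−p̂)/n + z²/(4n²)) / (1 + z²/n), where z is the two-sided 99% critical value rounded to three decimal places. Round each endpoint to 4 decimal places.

(0.4713, 0.7660)

p̂ = 41/65 = 0.63077; z = 2.576, so z² = 6.635776.
1 + z²/n = 1.102089.
Center = (0.63077 + 0.051044)/1.102089 = 0.61866.
Radicand: p̂(1−p̂)/n + z²/(4n²) = 0.003583068 + 0.000392649 = 0.003975717.
Half-width = 2.576·√0.003975717/1.102089 = 0.14738.
So the interval runs from 0.4713 to 0.7660.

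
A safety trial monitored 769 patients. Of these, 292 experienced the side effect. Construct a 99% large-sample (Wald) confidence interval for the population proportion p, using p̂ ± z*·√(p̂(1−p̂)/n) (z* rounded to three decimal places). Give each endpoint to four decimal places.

p̂ = 292/769 = 0.37971.
SE = √(p̂(1−p̂)/n) = √(0.235531/769) = 0.017501.
z* = 2.576 at the 99% level.
Margin = 2.576·0.017501 = 0.04508.
Interval: 0.37971 ± 0.04508 → (0.3346, 0.4248).

(0.3346, 0.4248)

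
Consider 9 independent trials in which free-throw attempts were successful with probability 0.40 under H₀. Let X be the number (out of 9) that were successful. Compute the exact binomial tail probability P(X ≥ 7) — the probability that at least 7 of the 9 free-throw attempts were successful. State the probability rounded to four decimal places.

X ~ Binomial(n=9, p=0.40).
P(X ≥ 7) = C(9,7)·0.40^7·0.60^2 + C(9,8)·0.40^8·0.60^1 + C(9,9)·0.40^9·0.60^0.
= 0.021234 + 0.003539 + 0.000262 = 0.0250.

P = 0.0250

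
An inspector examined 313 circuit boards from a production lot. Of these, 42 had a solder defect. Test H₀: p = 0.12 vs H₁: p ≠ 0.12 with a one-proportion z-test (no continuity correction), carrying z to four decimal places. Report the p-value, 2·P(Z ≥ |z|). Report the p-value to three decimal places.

The sample proportion is 42/313 = 0.13419.
Null standard error: √(0.12·0.88/313) = √0.000337380 = 0.018368.
Test statistic (full precision, shown to 4 dp): z = (42/313 − 0.12)/SE₀ ≈ 0.7723.
p-value = 2·P(Z ≥ |z|) with z = 0.7723 → 0.440.

p-value = 0.440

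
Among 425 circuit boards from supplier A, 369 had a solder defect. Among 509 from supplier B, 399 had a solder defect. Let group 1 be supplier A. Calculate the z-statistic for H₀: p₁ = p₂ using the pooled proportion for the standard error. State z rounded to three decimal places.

Sample proportions: p̂₁ = 369/425 = 0.86824 and p̂₂ = 399/509 = 0.78389.
Pooled p̂ = (369+399)/(425+509) = 768/934 = 0.82227.
Pooled SE = √[0.1461422·0.00431758] ≈ 0.025119.
z = (p̂₁ − p̂₂)/SE = (0.86824 − 0.78389)/0.025119 = 0.08435/0.025119 = 3.358.

z = 3.358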